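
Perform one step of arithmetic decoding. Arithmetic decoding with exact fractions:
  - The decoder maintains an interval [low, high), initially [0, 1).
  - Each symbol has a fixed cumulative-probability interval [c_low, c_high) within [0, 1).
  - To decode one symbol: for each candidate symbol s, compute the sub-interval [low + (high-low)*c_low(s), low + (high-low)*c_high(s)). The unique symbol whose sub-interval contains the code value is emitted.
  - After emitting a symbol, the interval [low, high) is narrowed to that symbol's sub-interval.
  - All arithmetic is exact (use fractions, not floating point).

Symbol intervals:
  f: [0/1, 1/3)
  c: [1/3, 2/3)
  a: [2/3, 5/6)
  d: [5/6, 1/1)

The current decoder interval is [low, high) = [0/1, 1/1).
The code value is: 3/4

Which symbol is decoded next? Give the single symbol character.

Interval width = high − low = 1/1 − 0/1 = 1/1
Scaled code = (code − low) / width = (3/4 − 0/1) / 1/1 = 3/4
  f: [0/1, 1/3) 
  c: [1/3, 2/3) 
  a: [2/3, 5/6) ← scaled code falls here ✓
  d: [5/6, 1/1) 

Answer: a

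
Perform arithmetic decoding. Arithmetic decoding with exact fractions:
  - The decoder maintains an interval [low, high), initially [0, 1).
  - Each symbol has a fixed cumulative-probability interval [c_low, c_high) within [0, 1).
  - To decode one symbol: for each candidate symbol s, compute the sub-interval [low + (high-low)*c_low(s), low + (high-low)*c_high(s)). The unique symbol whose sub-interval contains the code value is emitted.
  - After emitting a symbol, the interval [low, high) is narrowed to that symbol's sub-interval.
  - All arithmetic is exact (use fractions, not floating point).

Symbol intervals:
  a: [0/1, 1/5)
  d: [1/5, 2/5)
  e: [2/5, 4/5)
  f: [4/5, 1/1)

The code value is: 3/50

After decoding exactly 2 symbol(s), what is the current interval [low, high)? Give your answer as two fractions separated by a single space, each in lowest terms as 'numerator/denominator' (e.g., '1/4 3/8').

Step 1: interval [0/1, 1/1), width = 1/1 - 0/1 = 1/1
  'a': [0/1 + 1/1*0/1, 0/1 + 1/1*1/5) = [0/1, 1/5) <- contains code 3/50
  'd': [0/1 + 1/1*1/5, 0/1 + 1/1*2/5) = [1/5, 2/5)
  'e': [0/1 + 1/1*2/5, 0/1 + 1/1*4/5) = [2/5, 4/5)
  'f': [0/1 + 1/1*4/5, 0/1 + 1/1*1/1) = [4/5, 1/1)
  emit 'a', narrow to [0/1, 1/5)
Step 2: interval [0/1, 1/5), width = 1/5 - 0/1 = 1/5
  'a': [0/1 + 1/5*0/1, 0/1 + 1/5*1/5) = [0/1, 1/25)
  'd': [0/1 + 1/5*1/5, 0/1 + 1/5*2/5) = [1/25, 2/25) <- contains code 3/50
  'e': [0/1 + 1/5*2/5, 0/1 + 1/5*4/5) = [2/25, 4/25)
  'f': [0/1 + 1/5*4/5, 0/1 + 1/5*1/1) = [4/25, 1/5)
  emit 'd', narrow to [1/25, 2/25)

Answer: 1/25 2/25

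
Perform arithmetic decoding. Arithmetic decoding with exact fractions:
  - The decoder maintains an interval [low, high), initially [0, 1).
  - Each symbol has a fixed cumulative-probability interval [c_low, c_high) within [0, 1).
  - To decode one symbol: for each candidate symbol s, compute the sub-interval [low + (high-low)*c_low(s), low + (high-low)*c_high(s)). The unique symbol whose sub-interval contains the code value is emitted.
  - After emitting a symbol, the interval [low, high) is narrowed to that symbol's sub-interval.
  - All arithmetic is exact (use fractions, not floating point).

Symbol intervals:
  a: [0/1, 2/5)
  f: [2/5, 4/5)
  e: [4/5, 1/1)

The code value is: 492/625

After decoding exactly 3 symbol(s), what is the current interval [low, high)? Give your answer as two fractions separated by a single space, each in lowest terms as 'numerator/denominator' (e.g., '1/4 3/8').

Step 1: interval [0/1, 1/1), width = 1/1 - 0/1 = 1/1
  'a': [0/1 + 1/1*0/1, 0/1 + 1/1*2/5) = [0/1, 2/5)
  'f': [0/1 + 1/1*2/5, 0/1 + 1/1*4/5) = [2/5, 4/5) <- contains code 492/625
  'e': [0/1 + 1/1*4/5, 0/1 + 1/1*1/1) = [4/5, 1/1)
  emit 'f', narrow to [2/5, 4/5)
Step 2: interval [2/5, 4/5), width = 4/5 - 2/5 = 2/5
  'a': [2/5 + 2/5*0/1, 2/5 + 2/5*2/5) = [2/5, 14/25)
  'f': [2/5 + 2/5*2/5, 2/5 + 2/5*4/5) = [14/25, 18/25)
  'e': [2/5 + 2/5*4/5, 2/5 + 2/5*1/1) = [18/25, 4/5) <- contains code 492/625
  emit 'e', narrow to [18/25, 4/5)
Step 3: interval [18/25, 4/5), width = 4/5 - 18/25 = 2/25
  'a': [18/25 + 2/25*0/1, 18/25 + 2/25*2/5) = [18/25, 94/125)
  'f': [18/25 + 2/25*2/5, 18/25 + 2/25*4/5) = [94/125, 98/125)
  'e': [18/25 + 2/25*4/5, 18/25 + 2/25*1/1) = [98/125, 4/5) <- contains code 492/625
  emit 'e', narrow to [98/125, 4/5)

Answer: 98/125 4/5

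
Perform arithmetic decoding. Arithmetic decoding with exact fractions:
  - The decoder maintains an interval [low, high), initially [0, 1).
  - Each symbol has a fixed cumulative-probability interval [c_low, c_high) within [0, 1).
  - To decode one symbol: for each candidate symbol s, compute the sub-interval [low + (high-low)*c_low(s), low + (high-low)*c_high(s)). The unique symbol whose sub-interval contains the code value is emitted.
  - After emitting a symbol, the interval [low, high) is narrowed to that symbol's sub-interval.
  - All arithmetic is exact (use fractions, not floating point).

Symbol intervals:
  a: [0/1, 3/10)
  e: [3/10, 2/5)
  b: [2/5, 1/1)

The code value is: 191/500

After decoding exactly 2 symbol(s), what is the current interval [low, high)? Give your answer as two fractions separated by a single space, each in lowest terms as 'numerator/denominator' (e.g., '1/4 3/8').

Answer: 17/50 2/5

Derivation:
Step 1: interval [0/1, 1/1), width = 1/1 - 0/1 = 1/1
  'a': [0/1 + 1/1*0/1, 0/1 + 1/1*3/10) = [0/1, 3/10)
  'e': [0/1 + 1/1*3/10, 0/1 + 1/1*2/5) = [3/10, 2/5) <- contains code 191/500
  'b': [0/1 + 1/1*2/5, 0/1 + 1/1*1/1) = [2/5, 1/1)
  emit 'e', narrow to [3/10, 2/5)
Step 2: interval [3/10, 2/5), width = 2/5 - 3/10 = 1/10
  'a': [3/10 + 1/10*0/1, 3/10 + 1/10*3/10) = [3/10, 33/100)
  'e': [3/10 + 1/10*3/10, 3/10 + 1/10*2/5) = [33/100, 17/50)
  'b': [3/10 + 1/10*2/5, 3/10 + 1/10*1/1) = [17/50, 2/5) <- contains code 191/500
  emit 'b', narrow to [17/50, 2/5)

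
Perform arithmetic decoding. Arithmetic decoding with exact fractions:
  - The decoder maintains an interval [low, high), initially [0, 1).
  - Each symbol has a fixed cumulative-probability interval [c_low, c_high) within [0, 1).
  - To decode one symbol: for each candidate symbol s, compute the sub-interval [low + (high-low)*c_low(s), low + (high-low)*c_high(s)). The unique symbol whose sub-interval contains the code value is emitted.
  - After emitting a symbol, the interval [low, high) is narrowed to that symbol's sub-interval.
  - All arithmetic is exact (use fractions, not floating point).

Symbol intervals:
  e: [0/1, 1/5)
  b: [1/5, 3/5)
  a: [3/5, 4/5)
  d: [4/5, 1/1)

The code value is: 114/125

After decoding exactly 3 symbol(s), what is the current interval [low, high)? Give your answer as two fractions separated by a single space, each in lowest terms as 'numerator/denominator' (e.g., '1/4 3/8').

Answer: 113/125 23/25

Derivation:
Step 1: interval [0/1, 1/1), width = 1/1 - 0/1 = 1/1
  'e': [0/1 + 1/1*0/1, 0/1 + 1/1*1/5) = [0/1, 1/5)
  'b': [0/1 + 1/1*1/5, 0/1 + 1/1*3/5) = [1/5, 3/5)
  'a': [0/1 + 1/1*3/5, 0/1 + 1/1*4/5) = [3/5, 4/5)
  'd': [0/1 + 1/1*4/5, 0/1 + 1/1*1/1) = [4/5, 1/1) <- contains code 114/125
  emit 'd', narrow to [4/5, 1/1)
Step 2: interval [4/5, 1/1), width = 1/1 - 4/5 = 1/5
  'e': [4/5 + 1/5*0/1, 4/5 + 1/5*1/5) = [4/5, 21/25)
  'b': [4/5 + 1/5*1/5, 4/5 + 1/5*3/5) = [21/25, 23/25) <- contains code 114/125
  'a': [4/5 + 1/5*3/5, 4/5 + 1/5*4/5) = [23/25, 24/25)
  'd': [4/5 + 1/5*4/5, 4/5 + 1/5*1/1) = [24/25, 1/1)
  emit 'b', narrow to [21/25, 23/25)
Step 3: interval [21/25, 23/25), width = 23/25 - 21/25 = 2/25
  'e': [21/25 + 2/25*0/1, 21/25 + 2/25*1/5) = [21/25, 107/125)
  'b': [21/25 + 2/25*1/5, 21/25 + 2/25*3/5) = [107/125, 111/125)
  'a': [21/25 + 2/25*3/5, 21/25 + 2/25*4/5) = [111/125, 113/125)
  'd': [21/25 + 2/25*4/5, 21/25 + 2/25*1/1) = [113/125, 23/25) <- contains code 114/125
  emit 'd', narrow to [113/125, 23/25)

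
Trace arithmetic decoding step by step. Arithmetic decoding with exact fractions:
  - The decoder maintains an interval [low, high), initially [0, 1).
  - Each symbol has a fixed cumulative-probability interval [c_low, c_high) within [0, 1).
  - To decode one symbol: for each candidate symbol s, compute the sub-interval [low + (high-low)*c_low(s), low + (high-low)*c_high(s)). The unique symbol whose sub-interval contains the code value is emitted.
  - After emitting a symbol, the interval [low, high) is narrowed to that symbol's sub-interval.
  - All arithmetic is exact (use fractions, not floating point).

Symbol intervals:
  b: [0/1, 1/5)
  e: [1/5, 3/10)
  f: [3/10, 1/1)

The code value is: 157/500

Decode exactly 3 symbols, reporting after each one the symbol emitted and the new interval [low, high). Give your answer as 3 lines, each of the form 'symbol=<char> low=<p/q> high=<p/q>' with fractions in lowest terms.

Answer: symbol=f low=3/10 high=1/1
symbol=b low=3/10 high=11/25
symbol=b low=3/10 high=41/125

Derivation:
Step 1: interval [0/1, 1/1), width = 1/1 - 0/1 = 1/1
  'b': [0/1 + 1/1*0/1, 0/1 + 1/1*1/5) = [0/1, 1/5)
  'e': [0/1 + 1/1*1/5, 0/1 + 1/1*3/10) = [1/5, 3/10)
  'f': [0/1 + 1/1*3/10, 0/1 + 1/1*1/1) = [3/10, 1/1) <- contains code 157/500
  emit 'f', narrow to [3/10, 1/1)
Step 2: interval [3/10, 1/1), width = 1/1 - 3/10 = 7/10
  'b': [3/10 + 7/10*0/1, 3/10 + 7/10*1/5) = [3/10, 11/25) <- contains code 157/500
  'e': [3/10 + 7/10*1/5, 3/10 + 7/10*3/10) = [11/25, 51/100)
  'f': [3/10 + 7/10*3/10, 3/10 + 7/10*1/1) = [51/100, 1/1)
  emit 'b', narrow to [3/10, 11/25)
Step 3: interval [3/10, 11/25), width = 11/25 - 3/10 = 7/50
  'b': [3/10 + 7/50*0/1, 3/10 + 7/50*1/5) = [3/10, 41/125) <- contains code 157/500
  'e': [3/10 + 7/50*1/5, 3/10 + 7/50*3/10) = [41/125, 171/500)
  'f': [3/10 + 7/50*3/10, 3/10 + 7/50*1/1) = [171/500, 11/25)
  emit 'b', narrow to [3/10, 41/125)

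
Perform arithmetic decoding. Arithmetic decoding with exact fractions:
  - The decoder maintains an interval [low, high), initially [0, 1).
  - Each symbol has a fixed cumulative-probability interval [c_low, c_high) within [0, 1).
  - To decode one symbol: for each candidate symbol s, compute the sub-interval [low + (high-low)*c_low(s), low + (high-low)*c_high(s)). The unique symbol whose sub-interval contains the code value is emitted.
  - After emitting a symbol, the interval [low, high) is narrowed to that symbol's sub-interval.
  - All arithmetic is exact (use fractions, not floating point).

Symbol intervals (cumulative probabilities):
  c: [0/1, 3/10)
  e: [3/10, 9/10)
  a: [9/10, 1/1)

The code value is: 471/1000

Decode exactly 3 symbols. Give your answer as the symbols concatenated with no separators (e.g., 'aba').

Step 1: interval [0/1, 1/1), width = 1/1 - 0/1 = 1/1
  'c': [0/1 + 1/1*0/1, 0/1 + 1/1*3/10) = [0/1, 3/10)
  'e': [0/1 + 1/1*3/10, 0/1 + 1/1*9/10) = [3/10, 9/10) <- contains code 471/1000
  'a': [0/1 + 1/1*9/10, 0/1 + 1/1*1/1) = [9/10, 1/1)
  emit 'e', narrow to [3/10, 9/10)
Step 2: interval [3/10, 9/10), width = 9/10 - 3/10 = 3/5
  'c': [3/10 + 3/5*0/1, 3/10 + 3/5*3/10) = [3/10, 12/25) <- contains code 471/1000
  'e': [3/10 + 3/5*3/10, 3/10 + 3/5*9/10) = [12/25, 21/25)
  'a': [3/10 + 3/5*9/10, 3/10 + 3/5*1/1) = [21/25, 9/10)
  emit 'c', narrow to [3/10, 12/25)
Step 3: interval [3/10, 12/25), width = 12/25 - 3/10 = 9/50
  'c': [3/10 + 9/50*0/1, 3/10 + 9/50*3/10) = [3/10, 177/500)
  'e': [3/10 + 9/50*3/10, 3/10 + 9/50*9/10) = [177/500, 231/500)
  'a': [3/10 + 9/50*9/10, 3/10 + 9/50*1/1) = [231/500, 12/25) <- contains code 471/1000
  emit 'a', narrow to [231/500, 12/25)

Answer: eca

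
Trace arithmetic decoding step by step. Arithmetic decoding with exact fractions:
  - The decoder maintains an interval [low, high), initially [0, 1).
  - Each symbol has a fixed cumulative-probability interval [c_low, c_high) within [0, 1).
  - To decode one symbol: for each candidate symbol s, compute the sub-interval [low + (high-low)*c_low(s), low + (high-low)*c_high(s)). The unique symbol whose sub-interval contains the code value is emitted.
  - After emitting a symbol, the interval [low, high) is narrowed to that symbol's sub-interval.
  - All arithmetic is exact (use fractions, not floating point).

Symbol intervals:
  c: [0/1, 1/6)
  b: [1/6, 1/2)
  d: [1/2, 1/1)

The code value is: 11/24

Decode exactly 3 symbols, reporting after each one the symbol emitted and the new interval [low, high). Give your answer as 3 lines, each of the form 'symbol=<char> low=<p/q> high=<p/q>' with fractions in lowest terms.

Answer: symbol=b low=1/6 high=1/2
symbol=d low=1/3 high=1/2
symbol=d low=5/12 high=1/2

Derivation:
Step 1: interval [0/1, 1/1), width = 1/1 - 0/1 = 1/1
  'c': [0/1 + 1/1*0/1, 0/1 + 1/1*1/6) = [0/1, 1/6)
  'b': [0/1 + 1/1*1/6, 0/1 + 1/1*1/2) = [1/6, 1/2) <- contains code 11/24
  'd': [0/1 + 1/1*1/2, 0/1 + 1/1*1/1) = [1/2, 1/1)
  emit 'b', narrow to [1/6, 1/2)
Step 2: interval [1/6, 1/2), width = 1/2 - 1/6 = 1/3
  'c': [1/6 + 1/3*0/1, 1/6 + 1/3*1/6) = [1/6, 2/9)
  'b': [1/6 + 1/3*1/6, 1/6 + 1/3*1/2) = [2/9, 1/3)
  'd': [1/6 + 1/3*1/2, 1/6 + 1/3*1/1) = [1/3, 1/2) <- contains code 11/24
  emit 'd', narrow to [1/3, 1/2)
Step 3: interval [1/3, 1/2), width = 1/2 - 1/3 = 1/6
  'c': [1/3 + 1/6*0/1, 1/3 + 1/6*1/6) = [1/3, 13/36)
  'b': [1/3 + 1/6*1/6, 1/3 + 1/6*1/2) = [13/36, 5/12)
  'd': [1/3 + 1/6*1/2, 1/3 + 1/6*1/1) = [5/12, 1/2) <- contains code 11/24
  emit 'd', narrow to [5/12, 1/2)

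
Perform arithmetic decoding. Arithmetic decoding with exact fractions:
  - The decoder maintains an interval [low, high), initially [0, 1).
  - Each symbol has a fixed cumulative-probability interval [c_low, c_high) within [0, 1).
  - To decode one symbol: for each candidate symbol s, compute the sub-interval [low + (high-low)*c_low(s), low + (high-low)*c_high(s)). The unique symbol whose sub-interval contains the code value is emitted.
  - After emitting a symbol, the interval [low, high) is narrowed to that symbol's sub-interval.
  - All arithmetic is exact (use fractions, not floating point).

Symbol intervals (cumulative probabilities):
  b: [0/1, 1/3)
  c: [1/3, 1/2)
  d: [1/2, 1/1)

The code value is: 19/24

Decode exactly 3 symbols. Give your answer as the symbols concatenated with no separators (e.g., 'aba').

Answer: ddb

Derivation:
Step 1: interval [0/1, 1/1), width = 1/1 - 0/1 = 1/1
  'b': [0/1 + 1/1*0/1, 0/1 + 1/1*1/3) = [0/1, 1/3)
  'c': [0/1 + 1/1*1/3, 0/1 + 1/1*1/2) = [1/3, 1/2)
  'd': [0/1 + 1/1*1/2, 0/1 + 1/1*1/1) = [1/2, 1/1) <- contains code 19/24
  emit 'd', narrow to [1/2, 1/1)
Step 2: interval [1/2, 1/1), width = 1/1 - 1/2 = 1/2
  'b': [1/2 + 1/2*0/1, 1/2 + 1/2*1/3) = [1/2, 2/3)
  'c': [1/2 + 1/2*1/3, 1/2 + 1/2*1/2) = [2/3, 3/4)
  'd': [1/2 + 1/2*1/2, 1/2 + 1/2*1/1) = [3/4, 1/1) <- contains code 19/24
  emit 'd', narrow to [3/4, 1/1)
Step 3: interval [3/4, 1/1), width = 1/1 - 3/4 = 1/4
  'b': [3/4 + 1/4*0/1, 3/4 + 1/4*1/3) = [3/4, 5/6) <- contains code 19/24
  'c': [3/4 + 1/4*1/3, 3/4 + 1/4*1/2) = [5/6, 7/8)
  'd': [3/4 + 1/4*1/2, 3/4 + 1/4*1/1) = [7/8, 1/1)
  emit 'b', narrow to [3/4, 5/6)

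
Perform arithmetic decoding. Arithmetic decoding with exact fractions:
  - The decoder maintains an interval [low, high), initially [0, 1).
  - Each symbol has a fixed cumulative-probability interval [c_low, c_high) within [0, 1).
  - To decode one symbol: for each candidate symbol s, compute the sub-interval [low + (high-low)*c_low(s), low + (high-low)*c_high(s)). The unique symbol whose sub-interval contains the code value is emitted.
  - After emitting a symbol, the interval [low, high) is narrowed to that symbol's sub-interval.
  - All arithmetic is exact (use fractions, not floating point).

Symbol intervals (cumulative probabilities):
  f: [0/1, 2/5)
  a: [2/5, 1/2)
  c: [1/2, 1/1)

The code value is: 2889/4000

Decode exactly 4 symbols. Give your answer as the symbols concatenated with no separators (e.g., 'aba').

Answer: caaa

Derivation:
Step 1: interval [0/1, 1/1), width = 1/1 - 0/1 = 1/1
  'f': [0/1 + 1/1*0/1, 0/1 + 1/1*2/5) = [0/1, 2/5)
  'a': [0/1 + 1/1*2/5, 0/1 + 1/1*1/2) = [2/5, 1/2)
  'c': [0/1 + 1/1*1/2, 0/1 + 1/1*1/1) = [1/2, 1/1) <- contains code 2889/4000
  emit 'c', narrow to [1/2, 1/1)
Step 2: interval [1/2, 1/1), width = 1/1 - 1/2 = 1/2
  'f': [1/2 + 1/2*0/1, 1/2 + 1/2*2/5) = [1/2, 7/10)
  'a': [1/2 + 1/2*2/5, 1/2 + 1/2*1/2) = [7/10, 3/4) <- contains code 2889/4000
  'c': [1/2 + 1/2*1/2, 1/2 + 1/2*1/1) = [3/4, 1/1)
  emit 'a', narrow to [7/10, 3/4)
Step 3: interval [7/10, 3/4), width = 3/4 - 7/10 = 1/20
  'f': [7/10 + 1/20*0/1, 7/10 + 1/20*2/5) = [7/10, 18/25)
  'a': [7/10 + 1/20*2/5, 7/10 + 1/20*1/2) = [18/25, 29/40) <- contains code 2889/4000
  'c': [7/10 + 1/20*1/2, 7/10 + 1/20*1/1) = [29/40, 3/4)
  emit 'a', narrow to [18/25, 29/40)
Step 4: interval [18/25, 29/40), width = 29/40 - 18/25 = 1/200
  'f': [18/25 + 1/200*0/1, 18/25 + 1/200*2/5) = [18/25, 361/500)
  'a': [18/25 + 1/200*2/5, 18/25 + 1/200*1/2) = [361/500, 289/400) <- contains code 2889/4000
  'c': [18/25 + 1/200*1/2, 18/25 + 1/200*1/1) = [289/400, 29/40)
  emit 'a', narrow to [361/500, 289/400)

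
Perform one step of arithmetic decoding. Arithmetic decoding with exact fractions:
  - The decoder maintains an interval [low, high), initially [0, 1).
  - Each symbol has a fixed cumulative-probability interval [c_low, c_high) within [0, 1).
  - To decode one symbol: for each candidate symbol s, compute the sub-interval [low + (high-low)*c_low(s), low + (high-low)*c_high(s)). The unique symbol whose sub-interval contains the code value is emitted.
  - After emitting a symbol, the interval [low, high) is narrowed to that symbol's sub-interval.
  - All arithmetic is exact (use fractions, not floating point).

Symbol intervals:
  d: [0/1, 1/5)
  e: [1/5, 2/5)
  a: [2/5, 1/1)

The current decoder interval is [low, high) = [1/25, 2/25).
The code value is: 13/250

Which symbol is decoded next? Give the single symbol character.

Interval width = high − low = 2/25 − 1/25 = 1/25
Scaled code = (code − low) / width = (13/250 − 1/25) / 1/25 = 3/10
  d: [0/1, 1/5) 
  e: [1/5, 2/5) ← scaled code falls here ✓
  a: [2/5, 1/1) 

Answer: e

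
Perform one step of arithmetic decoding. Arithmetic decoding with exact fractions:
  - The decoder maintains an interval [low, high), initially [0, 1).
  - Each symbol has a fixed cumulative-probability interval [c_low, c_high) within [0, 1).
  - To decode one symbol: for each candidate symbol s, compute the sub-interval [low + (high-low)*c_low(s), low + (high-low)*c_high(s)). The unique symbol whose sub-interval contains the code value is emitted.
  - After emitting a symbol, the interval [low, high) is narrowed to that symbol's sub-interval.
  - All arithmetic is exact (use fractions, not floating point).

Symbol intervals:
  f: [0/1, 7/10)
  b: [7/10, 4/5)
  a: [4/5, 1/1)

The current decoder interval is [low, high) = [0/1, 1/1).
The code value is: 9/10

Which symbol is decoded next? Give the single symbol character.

Interval width = high − low = 1/1 − 0/1 = 1/1
Scaled code = (code − low) / width = (9/10 − 0/1) / 1/1 = 9/10
  f: [0/1, 7/10) 
  b: [7/10, 4/5) 
  a: [4/5, 1/1) ← scaled code falls here ✓

Answer: a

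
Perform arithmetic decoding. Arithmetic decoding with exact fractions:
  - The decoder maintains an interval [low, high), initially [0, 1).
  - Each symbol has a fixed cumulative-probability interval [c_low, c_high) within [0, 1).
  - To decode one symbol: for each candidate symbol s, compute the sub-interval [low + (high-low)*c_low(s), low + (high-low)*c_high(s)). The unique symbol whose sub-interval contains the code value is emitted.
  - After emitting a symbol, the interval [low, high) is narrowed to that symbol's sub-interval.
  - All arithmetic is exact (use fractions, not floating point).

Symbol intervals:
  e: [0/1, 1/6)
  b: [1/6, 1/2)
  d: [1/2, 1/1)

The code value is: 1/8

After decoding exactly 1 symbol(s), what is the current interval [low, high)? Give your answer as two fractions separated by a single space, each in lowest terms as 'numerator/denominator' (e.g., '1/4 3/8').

Step 1: interval [0/1, 1/1), width = 1/1 - 0/1 = 1/1
  'e': [0/1 + 1/1*0/1, 0/1 + 1/1*1/6) = [0/1, 1/6) <- contains code 1/8
  'b': [0/1 + 1/1*1/6, 0/1 + 1/1*1/2) = [1/6, 1/2)
  'd': [0/1 + 1/1*1/2, 0/1 + 1/1*1/1) = [1/2, 1/1)
  emit 'e', narrow to [0/1, 1/6)

Answer: 0/1 1/6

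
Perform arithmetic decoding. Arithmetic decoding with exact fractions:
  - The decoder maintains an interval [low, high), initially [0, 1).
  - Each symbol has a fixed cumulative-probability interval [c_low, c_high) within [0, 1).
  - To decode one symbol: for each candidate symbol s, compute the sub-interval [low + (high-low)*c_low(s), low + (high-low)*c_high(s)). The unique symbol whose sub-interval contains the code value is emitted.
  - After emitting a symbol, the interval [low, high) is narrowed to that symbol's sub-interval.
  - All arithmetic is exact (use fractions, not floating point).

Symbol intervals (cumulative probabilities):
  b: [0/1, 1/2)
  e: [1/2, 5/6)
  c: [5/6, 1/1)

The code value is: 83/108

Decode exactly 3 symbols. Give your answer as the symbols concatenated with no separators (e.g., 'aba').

Answer: eec

Derivation:
Step 1: interval [0/1, 1/1), width = 1/1 - 0/1 = 1/1
  'b': [0/1 + 1/1*0/1, 0/1 + 1/1*1/2) = [0/1, 1/2)
  'e': [0/1 + 1/1*1/2, 0/1 + 1/1*5/6) = [1/2, 5/6) <- contains code 83/108
  'c': [0/1 + 1/1*5/6, 0/1 + 1/1*1/1) = [5/6, 1/1)
  emit 'e', narrow to [1/2, 5/6)
Step 2: interval [1/2, 5/6), width = 5/6 - 1/2 = 1/3
  'b': [1/2 + 1/3*0/1, 1/2 + 1/3*1/2) = [1/2, 2/3)
  'e': [1/2 + 1/3*1/2, 1/2 + 1/3*5/6) = [2/3, 7/9) <- contains code 83/108
  'c': [1/2 + 1/3*5/6, 1/2 + 1/3*1/1) = [7/9, 5/6)
  emit 'e', narrow to [2/3, 7/9)
Step 3: interval [2/3, 7/9), width = 7/9 - 2/3 = 1/9
  'b': [2/3 + 1/9*0/1, 2/3 + 1/9*1/2) = [2/3, 13/18)
  'e': [2/3 + 1/9*1/2, 2/3 + 1/9*5/6) = [13/18, 41/54)
  'c': [2/3 + 1/9*5/6, 2/3 + 1/9*1/1) = [41/54, 7/9) <- contains code 83/108
  emit 'c', narrow to [41/54, 7/9)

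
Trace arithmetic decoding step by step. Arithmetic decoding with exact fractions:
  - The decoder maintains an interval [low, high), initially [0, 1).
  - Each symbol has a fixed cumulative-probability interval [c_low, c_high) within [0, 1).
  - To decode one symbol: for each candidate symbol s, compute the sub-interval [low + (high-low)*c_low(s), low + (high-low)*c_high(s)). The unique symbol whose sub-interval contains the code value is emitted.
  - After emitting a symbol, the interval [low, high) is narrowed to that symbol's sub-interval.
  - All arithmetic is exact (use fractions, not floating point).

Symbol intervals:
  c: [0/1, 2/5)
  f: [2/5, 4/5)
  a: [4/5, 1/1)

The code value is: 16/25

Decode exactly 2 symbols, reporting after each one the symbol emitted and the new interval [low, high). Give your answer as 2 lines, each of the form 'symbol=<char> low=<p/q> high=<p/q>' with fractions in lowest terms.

Step 1: interval [0/1, 1/1), width = 1/1 - 0/1 = 1/1
  'c': [0/1 + 1/1*0/1, 0/1 + 1/1*2/5) = [0/1, 2/5)
  'f': [0/1 + 1/1*2/5, 0/1 + 1/1*4/5) = [2/5, 4/5) <- contains code 16/25
  'a': [0/1 + 1/1*4/5, 0/1 + 1/1*1/1) = [4/5, 1/1)
  emit 'f', narrow to [2/5, 4/5)
Step 2: interval [2/5, 4/5), width = 4/5 - 2/5 = 2/5
  'c': [2/5 + 2/5*0/1, 2/5 + 2/5*2/5) = [2/5, 14/25)
  'f': [2/5 + 2/5*2/5, 2/5 + 2/5*4/5) = [14/25, 18/25) <- contains code 16/25
  'a': [2/5 + 2/5*4/5, 2/5 + 2/5*1/1) = [18/25, 4/5)
  emit 'f', narrow to [14/25, 18/25)

Answer: symbol=f low=2/5 high=4/5
symbol=f low=14/25 high=18/25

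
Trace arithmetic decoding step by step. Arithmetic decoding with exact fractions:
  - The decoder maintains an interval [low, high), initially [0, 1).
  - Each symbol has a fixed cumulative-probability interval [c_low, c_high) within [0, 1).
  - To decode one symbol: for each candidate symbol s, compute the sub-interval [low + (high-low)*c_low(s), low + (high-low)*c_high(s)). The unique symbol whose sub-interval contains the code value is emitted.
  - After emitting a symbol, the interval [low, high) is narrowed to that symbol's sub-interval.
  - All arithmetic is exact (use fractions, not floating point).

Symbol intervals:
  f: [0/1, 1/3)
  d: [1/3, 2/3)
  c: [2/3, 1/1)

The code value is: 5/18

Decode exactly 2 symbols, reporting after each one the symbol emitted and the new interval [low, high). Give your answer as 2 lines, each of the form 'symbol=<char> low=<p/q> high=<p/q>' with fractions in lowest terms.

Answer: symbol=f low=0/1 high=1/3
symbol=c low=2/9 high=1/3

Derivation:
Step 1: interval [0/1, 1/1), width = 1/1 - 0/1 = 1/1
  'f': [0/1 + 1/1*0/1, 0/1 + 1/1*1/3) = [0/1, 1/3) <- contains code 5/18
  'd': [0/1 + 1/1*1/3, 0/1 + 1/1*2/3) = [1/3, 2/3)
  'c': [0/1 + 1/1*2/3, 0/1 + 1/1*1/1) = [2/3, 1/1)
  emit 'f', narrow to [0/1, 1/3)
Step 2: interval [0/1, 1/3), width = 1/3 - 0/1 = 1/3
  'f': [0/1 + 1/3*0/1, 0/1 + 1/3*1/3) = [0/1, 1/9)
  'd': [0/1 + 1/3*1/3, 0/1 + 1/3*2/3) = [1/9, 2/9)
  'c': [0/1 + 1/3*2/3, 0/1 + 1/3*1/1) = [2/9, 1/3) <- contains code 5/18
  emit 'c', narrow to [2/9, 1/3)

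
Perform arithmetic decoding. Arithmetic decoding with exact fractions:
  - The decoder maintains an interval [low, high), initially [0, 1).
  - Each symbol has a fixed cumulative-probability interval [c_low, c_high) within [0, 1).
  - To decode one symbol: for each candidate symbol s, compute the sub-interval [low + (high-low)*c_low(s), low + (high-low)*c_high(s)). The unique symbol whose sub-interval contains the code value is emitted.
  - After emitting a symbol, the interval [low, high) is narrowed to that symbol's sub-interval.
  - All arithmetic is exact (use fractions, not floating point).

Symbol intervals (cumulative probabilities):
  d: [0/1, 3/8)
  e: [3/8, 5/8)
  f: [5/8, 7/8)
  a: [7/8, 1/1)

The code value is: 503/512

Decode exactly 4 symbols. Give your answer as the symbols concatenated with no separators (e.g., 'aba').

Answer: afae

Derivation:
Step 1: interval [0/1, 1/1), width = 1/1 - 0/1 = 1/1
  'd': [0/1 + 1/1*0/1, 0/1 + 1/1*3/8) = [0/1, 3/8)
  'e': [0/1 + 1/1*3/8, 0/1 + 1/1*5/8) = [3/8, 5/8)
  'f': [0/1 + 1/1*5/8, 0/1 + 1/1*7/8) = [5/8, 7/8)
  'a': [0/1 + 1/1*7/8, 0/1 + 1/1*1/1) = [7/8, 1/1) <- contains code 503/512
  emit 'a', narrow to [7/8, 1/1)
Step 2: interval [7/8, 1/1), width = 1/1 - 7/8 = 1/8
  'd': [7/8 + 1/8*0/1, 7/8 + 1/8*3/8) = [7/8, 59/64)
  'e': [7/8 + 1/8*3/8, 7/8 + 1/8*5/8) = [59/64, 61/64)
  'f': [7/8 + 1/8*5/8, 7/8 + 1/8*7/8) = [61/64, 63/64) <- contains code 503/512
  'a': [7/8 + 1/8*7/8, 7/8 + 1/8*1/1) = [63/64, 1/1)
  emit 'f', narrow to [61/64, 63/64)
Step 3: interval [61/64, 63/64), width = 63/64 - 61/64 = 1/32
  'd': [61/64 + 1/32*0/1, 61/64 + 1/32*3/8) = [61/64, 247/256)
  'e': [61/64 + 1/32*3/8, 61/64 + 1/32*5/8) = [247/256, 249/256)
  'f': [61/64 + 1/32*5/8, 61/64 + 1/32*7/8) = [249/256, 251/256)
  'a': [61/64 + 1/32*7/8, 61/64 + 1/32*1/1) = [251/256, 63/64) <- contains code 503/512
  emit 'a', narrow to [251/256, 63/64)
Step 4: interval [251/256, 63/64), width = 63/64 - 251/256 = 1/256
  'd': [251/256 + 1/256*0/1, 251/256 + 1/256*3/8) = [251/256, 2011/2048)
  'e': [251/256 + 1/256*3/8, 251/256 + 1/256*5/8) = [2011/2048, 2013/2048) <- contains code 503/512
  'f': [251/256 + 1/256*5/8, 251/256 + 1/256*7/8) = [2013/2048, 2015/2048)
  'a': [251/256 + 1/256*7/8, 251/256 + 1/256*1/1) = [2015/2048, 63/64)
  emit 'e', narrow to [2011/2048, 2013/2048)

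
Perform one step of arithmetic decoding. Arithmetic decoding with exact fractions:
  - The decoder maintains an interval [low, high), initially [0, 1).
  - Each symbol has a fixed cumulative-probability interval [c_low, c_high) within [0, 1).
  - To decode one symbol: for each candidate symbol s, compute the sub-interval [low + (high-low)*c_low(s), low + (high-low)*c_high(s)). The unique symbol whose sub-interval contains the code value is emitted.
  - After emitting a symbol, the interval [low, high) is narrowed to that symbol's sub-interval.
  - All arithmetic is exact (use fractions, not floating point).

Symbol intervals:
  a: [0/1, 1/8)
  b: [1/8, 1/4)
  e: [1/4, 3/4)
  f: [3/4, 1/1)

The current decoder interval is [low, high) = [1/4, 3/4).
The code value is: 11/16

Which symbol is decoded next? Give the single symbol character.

Interval width = high − low = 3/4 − 1/4 = 1/2
Scaled code = (code − low) / width = (11/16 − 1/4) / 1/2 = 7/8
  a: [0/1, 1/8) 
  b: [1/8, 1/4) 
  e: [1/4, 3/4) 
  f: [3/4, 1/1) ← scaled code falls here ✓

Answer: f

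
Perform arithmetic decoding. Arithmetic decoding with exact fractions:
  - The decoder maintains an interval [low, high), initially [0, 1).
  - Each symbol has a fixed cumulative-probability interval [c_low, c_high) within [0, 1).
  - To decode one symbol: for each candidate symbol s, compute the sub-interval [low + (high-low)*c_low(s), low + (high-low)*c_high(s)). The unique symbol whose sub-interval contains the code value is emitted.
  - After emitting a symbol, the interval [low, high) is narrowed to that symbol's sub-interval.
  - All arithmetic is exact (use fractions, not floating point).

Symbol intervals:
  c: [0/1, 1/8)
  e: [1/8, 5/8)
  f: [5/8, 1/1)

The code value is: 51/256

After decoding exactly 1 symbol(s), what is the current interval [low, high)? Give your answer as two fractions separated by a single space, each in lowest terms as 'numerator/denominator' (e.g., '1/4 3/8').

Answer: 1/8 5/8

Derivation:
Step 1: interval [0/1, 1/1), width = 1/1 - 0/1 = 1/1
  'c': [0/1 + 1/1*0/1, 0/1 + 1/1*1/8) = [0/1, 1/8)
  'e': [0/1 + 1/1*1/8, 0/1 + 1/1*5/8) = [1/8, 5/8) <- contains code 51/256
  'f': [0/1 + 1/1*5/8, 0/1 + 1/1*1/1) = [5/8, 1/1)
  emit 'e', narrow to [1/8, 5/8)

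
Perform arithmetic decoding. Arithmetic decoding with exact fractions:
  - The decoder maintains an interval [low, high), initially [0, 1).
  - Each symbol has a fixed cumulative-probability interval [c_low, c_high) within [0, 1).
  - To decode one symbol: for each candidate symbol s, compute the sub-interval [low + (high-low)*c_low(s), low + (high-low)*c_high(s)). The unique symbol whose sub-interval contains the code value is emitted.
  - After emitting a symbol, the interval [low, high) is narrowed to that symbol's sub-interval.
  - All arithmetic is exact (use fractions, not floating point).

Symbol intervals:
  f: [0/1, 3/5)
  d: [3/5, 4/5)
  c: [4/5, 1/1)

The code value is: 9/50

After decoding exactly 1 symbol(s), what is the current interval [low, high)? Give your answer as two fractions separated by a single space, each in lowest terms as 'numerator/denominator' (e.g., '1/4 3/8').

Step 1: interval [0/1, 1/1), width = 1/1 - 0/1 = 1/1
  'f': [0/1 + 1/1*0/1, 0/1 + 1/1*3/5) = [0/1, 3/5) <- contains code 9/50
  'd': [0/1 + 1/1*3/5, 0/1 + 1/1*4/5) = [3/5, 4/5)
  'c': [0/1 + 1/1*4/5, 0/1 + 1/1*1/1) = [4/5, 1/1)
  emit 'f', narrow to [0/1, 3/5)

Answer: 0/1 3/5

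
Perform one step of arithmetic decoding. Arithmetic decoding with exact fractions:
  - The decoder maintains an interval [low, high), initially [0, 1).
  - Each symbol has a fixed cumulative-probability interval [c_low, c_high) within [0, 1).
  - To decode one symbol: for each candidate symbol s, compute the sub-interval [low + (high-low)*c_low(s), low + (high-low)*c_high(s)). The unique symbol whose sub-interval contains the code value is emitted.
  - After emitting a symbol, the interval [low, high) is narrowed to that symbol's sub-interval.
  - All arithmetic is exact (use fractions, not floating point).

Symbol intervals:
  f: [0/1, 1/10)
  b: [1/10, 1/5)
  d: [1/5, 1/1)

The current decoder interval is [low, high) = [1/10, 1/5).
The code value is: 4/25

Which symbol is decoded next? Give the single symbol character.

Interval width = high − low = 1/5 − 1/10 = 1/10
Scaled code = (code − low) / width = (4/25 − 1/10) / 1/10 = 3/5
  f: [0/1, 1/10) 
  b: [1/10, 1/5) 
  d: [1/5, 1/1) ← scaled code falls here ✓

Answer: d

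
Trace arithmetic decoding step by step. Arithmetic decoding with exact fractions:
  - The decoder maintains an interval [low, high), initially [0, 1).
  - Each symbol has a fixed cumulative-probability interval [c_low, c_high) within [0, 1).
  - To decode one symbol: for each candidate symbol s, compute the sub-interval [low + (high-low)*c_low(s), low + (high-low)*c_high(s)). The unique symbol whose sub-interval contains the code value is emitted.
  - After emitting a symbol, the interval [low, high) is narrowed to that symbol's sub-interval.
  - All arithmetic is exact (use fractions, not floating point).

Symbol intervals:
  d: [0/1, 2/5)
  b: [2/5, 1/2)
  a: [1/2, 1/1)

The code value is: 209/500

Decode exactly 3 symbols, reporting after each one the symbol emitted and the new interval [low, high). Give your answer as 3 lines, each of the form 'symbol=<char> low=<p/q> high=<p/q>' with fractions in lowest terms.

Answer: symbol=b low=2/5 high=1/2
symbol=d low=2/5 high=11/25
symbol=b low=52/125 high=21/50

Derivation:
Step 1: interval [0/1, 1/1), width = 1/1 - 0/1 = 1/1
  'd': [0/1 + 1/1*0/1, 0/1 + 1/1*2/5) = [0/1, 2/5)
  'b': [0/1 + 1/1*2/5, 0/1 + 1/1*1/2) = [2/5, 1/2) <- contains code 209/500
  'a': [0/1 + 1/1*1/2, 0/1 + 1/1*1/1) = [1/2, 1/1)
  emit 'b', narrow to [2/5, 1/2)
Step 2: interval [2/5, 1/2), width = 1/2 - 2/5 = 1/10
  'd': [2/5 + 1/10*0/1, 2/5 + 1/10*2/5) = [2/5, 11/25) <- contains code 209/500
  'b': [2/5 + 1/10*2/5, 2/5 + 1/10*1/2) = [11/25, 9/20)
  'a': [2/5 + 1/10*1/2, 2/5 + 1/10*1/1) = [9/20, 1/2)
  emit 'd', narrow to [2/5, 11/25)
Step 3: interval [2/5, 11/25), width = 11/25 - 2/5 = 1/25
  'd': [2/5 + 1/25*0/1, 2/5 + 1/25*2/5) = [2/5, 52/125)
  'b': [2/5 + 1/25*2/5, 2/5 + 1/25*1/2) = [52/125, 21/50) <- contains code 209/500
  'a': [2/5 + 1/25*1/2, 2/5 + 1/25*1/1) = [21/50, 11/25)
  emit 'b', narrow to [52/125, 21/50)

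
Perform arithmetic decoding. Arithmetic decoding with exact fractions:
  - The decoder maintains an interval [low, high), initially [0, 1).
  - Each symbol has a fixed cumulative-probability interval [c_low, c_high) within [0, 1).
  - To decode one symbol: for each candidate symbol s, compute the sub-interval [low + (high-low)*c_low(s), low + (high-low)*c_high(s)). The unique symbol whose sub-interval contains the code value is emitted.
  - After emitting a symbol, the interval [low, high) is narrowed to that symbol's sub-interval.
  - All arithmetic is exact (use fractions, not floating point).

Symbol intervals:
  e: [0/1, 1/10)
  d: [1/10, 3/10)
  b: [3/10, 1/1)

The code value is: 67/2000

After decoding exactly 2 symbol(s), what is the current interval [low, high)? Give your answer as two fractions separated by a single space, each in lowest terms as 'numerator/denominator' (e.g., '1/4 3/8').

Answer: 3/100 1/10

Derivation:
Step 1: interval [0/1, 1/1), width = 1/1 - 0/1 = 1/1
  'e': [0/1 + 1/1*0/1, 0/1 + 1/1*1/10) = [0/1, 1/10) <- contains code 67/2000
  'd': [0/1 + 1/1*1/10, 0/1 + 1/1*3/10) = [1/10, 3/10)
  'b': [0/1 + 1/1*3/10, 0/1 + 1/1*1/1) = [3/10, 1/1)
  emit 'e', narrow to [0/1, 1/10)
Step 2: interval [0/1, 1/10), width = 1/10 - 0/1 = 1/10
  'e': [0/1 + 1/10*0/1, 0/1 + 1/10*1/10) = [0/1, 1/100)
  'd': [0/1 + 1/10*1/10, 0/1 + 1/10*3/10) = [1/100, 3/100)
  'b': [0/1 + 1/10*3/10, 0/1 + 1/10*1/1) = [3/100, 1/10) <- contains code 67/2000
  emit 'b', narrow to [3/100, 1/10)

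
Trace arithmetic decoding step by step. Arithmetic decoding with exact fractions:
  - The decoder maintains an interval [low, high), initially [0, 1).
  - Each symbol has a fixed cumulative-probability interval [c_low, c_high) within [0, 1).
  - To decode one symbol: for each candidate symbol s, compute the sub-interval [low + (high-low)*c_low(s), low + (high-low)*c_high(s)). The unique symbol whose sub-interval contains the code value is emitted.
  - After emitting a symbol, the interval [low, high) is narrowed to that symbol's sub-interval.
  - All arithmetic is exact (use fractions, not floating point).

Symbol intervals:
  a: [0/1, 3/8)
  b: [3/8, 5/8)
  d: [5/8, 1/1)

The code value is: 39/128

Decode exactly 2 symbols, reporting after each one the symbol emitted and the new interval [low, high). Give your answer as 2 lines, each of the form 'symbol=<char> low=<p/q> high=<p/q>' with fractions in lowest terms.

Answer: symbol=a low=0/1 high=3/8
symbol=d low=15/64 high=3/8

Derivation:
Step 1: interval [0/1, 1/1), width = 1/1 - 0/1 = 1/1
  'a': [0/1 + 1/1*0/1, 0/1 + 1/1*3/8) = [0/1, 3/8) <- contains code 39/128
  'b': [0/1 + 1/1*3/8, 0/1 + 1/1*5/8) = [3/8, 5/8)
  'd': [0/1 + 1/1*5/8, 0/1 + 1/1*1/1) = [5/8, 1/1)
  emit 'a', narrow to [0/1, 3/8)
Step 2: interval [0/1, 3/8), width = 3/8 - 0/1 = 3/8
  'a': [0/1 + 3/8*0/1, 0/1 + 3/8*3/8) = [0/1, 9/64)
  'b': [0/1 + 3/8*3/8, 0/1 + 3/8*5/8) = [9/64, 15/64)
  'd': [0/1 + 3/8*5/8, 0/1 + 3/8*1/1) = [15/64, 3/8) <- contains code 39/128
  emit 'd', narrow to [15/64, 3/8)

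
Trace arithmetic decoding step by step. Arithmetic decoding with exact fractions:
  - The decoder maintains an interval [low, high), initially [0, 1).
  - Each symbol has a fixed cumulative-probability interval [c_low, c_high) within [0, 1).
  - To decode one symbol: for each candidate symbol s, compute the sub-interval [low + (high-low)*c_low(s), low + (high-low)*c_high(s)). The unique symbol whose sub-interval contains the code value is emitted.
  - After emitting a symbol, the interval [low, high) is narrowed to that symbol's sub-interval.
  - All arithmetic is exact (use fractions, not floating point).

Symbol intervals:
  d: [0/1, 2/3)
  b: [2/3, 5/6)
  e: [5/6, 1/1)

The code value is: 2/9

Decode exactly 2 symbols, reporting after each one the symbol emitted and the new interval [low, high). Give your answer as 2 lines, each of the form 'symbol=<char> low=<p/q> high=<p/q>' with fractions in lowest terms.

Step 1: interval [0/1, 1/1), width = 1/1 - 0/1 = 1/1
  'd': [0/1 + 1/1*0/1, 0/1 + 1/1*2/3) = [0/1, 2/3) <- contains code 2/9
  'b': [0/1 + 1/1*2/3, 0/1 + 1/1*5/6) = [2/3, 5/6)
  'e': [0/1 + 1/1*5/6, 0/1 + 1/1*1/1) = [5/6, 1/1)
  emit 'd', narrow to [0/1, 2/3)
Step 2: interval [0/1, 2/3), width = 2/3 - 0/1 = 2/3
  'd': [0/1 + 2/3*0/1, 0/1 + 2/3*2/3) = [0/1, 4/9) <- contains code 2/9
  'b': [0/1 + 2/3*2/3, 0/1 + 2/3*5/6) = [4/9, 5/9)
  'e': [0/1 + 2/3*5/6, 0/1 + 2/3*1/1) = [5/9, 2/3)
  emit 'd', narrow to [0/1, 4/9)

Answer: symbol=d low=0/1 high=2/3
symbol=d low=0/1 high=4/9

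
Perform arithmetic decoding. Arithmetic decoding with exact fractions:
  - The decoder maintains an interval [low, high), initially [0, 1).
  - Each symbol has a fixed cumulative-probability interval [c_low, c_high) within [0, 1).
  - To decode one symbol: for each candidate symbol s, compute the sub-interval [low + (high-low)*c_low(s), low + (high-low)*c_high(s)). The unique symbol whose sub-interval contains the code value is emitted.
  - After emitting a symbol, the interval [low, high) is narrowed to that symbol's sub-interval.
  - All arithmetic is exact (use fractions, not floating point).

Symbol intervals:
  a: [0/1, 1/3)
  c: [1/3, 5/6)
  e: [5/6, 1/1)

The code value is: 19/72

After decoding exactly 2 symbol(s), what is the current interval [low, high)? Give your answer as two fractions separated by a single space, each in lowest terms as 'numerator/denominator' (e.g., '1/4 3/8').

Step 1: interval [0/1, 1/1), width = 1/1 - 0/1 = 1/1
  'a': [0/1 + 1/1*0/1, 0/1 + 1/1*1/3) = [0/1, 1/3) <- contains code 19/72
  'c': [0/1 + 1/1*1/3, 0/1 + 1/1*5/6) = [1/3, 5/6)
  'e': [0/1 + 1/1*5/6, 0/1 + 1/1*1/1) = [5/6, 1/1)
  emit 'a', narrow to [0/1, 1/3)
Step 2: interval [0/1, 1/3), width = 1/3 - 0/1 = 1/3
  'a': [0/1 + 1/3*0/1, 0/1 + 1/3*1/3) = [0/1, 1/9)
  'c': [0/1 + 1/3*1/3, 0/1 + 1/3*5/6) = [1/9, 5/18) <- contains code 19/72
  'e': [0/1 + 1/3*5/6, 0/1 + 1/3*1/1) = [5/18, 1/3)
  emit 'c', narrow to [1/9, 5/18)

Answer: 1/9 5/18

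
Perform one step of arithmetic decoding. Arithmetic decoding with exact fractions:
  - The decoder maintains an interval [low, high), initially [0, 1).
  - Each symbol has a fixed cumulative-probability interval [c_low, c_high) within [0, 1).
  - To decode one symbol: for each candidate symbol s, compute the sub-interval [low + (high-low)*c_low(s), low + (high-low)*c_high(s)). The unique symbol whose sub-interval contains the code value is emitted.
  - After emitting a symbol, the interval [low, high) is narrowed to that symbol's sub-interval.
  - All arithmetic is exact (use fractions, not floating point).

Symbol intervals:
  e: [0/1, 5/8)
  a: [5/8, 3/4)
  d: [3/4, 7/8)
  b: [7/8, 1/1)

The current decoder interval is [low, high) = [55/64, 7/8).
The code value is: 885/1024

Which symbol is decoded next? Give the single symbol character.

Answer: e

Derivation:
Interval width = high − low = 7/8 − 55/64 = 1/64
Scaled code = (code − low) / width = (885/1024 − 55/64) / 1/64 = 5/16
  e: [0/1, 5/8) ← scaled code falls here ✓
  a: [5/8, 3/4) 
  d: [3/4, 7/8) 
  b: [7/8, 1/1) 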